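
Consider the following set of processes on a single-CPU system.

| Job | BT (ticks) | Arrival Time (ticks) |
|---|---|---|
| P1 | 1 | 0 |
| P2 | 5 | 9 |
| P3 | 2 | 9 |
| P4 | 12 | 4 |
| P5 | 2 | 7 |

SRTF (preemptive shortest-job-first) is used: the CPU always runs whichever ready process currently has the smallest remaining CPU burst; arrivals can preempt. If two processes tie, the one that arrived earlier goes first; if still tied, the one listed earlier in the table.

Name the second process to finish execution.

Schedule: | P1 0-1 | idle 1-4 | P4 4-7 | P5 7-9 | P3 9-11 | P2 11-16 | P4 16-25 |
Completion: P1=1  P2=16  P3=11  P4=25  P5=9
Turnaround (C−A): P1=1  P2=7  P3=2  P4=21  P5=2
Finish order: P1 → P5 → P3 → P2 → P4

P5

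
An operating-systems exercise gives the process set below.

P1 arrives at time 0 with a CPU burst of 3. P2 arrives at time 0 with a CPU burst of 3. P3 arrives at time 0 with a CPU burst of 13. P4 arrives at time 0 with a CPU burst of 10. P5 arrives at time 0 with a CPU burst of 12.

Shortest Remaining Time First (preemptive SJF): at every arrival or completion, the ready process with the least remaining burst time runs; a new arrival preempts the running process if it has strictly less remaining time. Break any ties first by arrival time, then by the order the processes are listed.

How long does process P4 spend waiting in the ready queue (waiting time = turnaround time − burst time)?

Timeline: | P1 0-3 | P2 3-6 | P4 6-16 | P5 16-28 | P3 28-41 |
Completion: P1=3  P2=6  P3=41  P4=16  P5=28
Turnaround (C−A): P1=3  P2=6  P3=41  P4=16  P5=28
Waiting(P4) = turnaround − burst = 16 − 10 = 6

6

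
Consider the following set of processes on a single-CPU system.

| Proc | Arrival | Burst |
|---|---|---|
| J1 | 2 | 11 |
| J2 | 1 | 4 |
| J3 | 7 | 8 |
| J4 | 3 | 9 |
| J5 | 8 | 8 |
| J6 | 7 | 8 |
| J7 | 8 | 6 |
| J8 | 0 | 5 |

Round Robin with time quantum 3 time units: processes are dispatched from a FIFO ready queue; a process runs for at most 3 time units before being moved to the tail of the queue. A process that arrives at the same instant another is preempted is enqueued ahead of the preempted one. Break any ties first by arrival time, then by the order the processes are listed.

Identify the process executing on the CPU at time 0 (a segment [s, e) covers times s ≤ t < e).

J8

Schedule: | J8 0-3 | J2 3-6 | J1 6-9 | J4 9-12 | J8 12-14 | J2 14-15 | J3 15-18 | J6 18-21 | J5 21-24 | J7 24-27 | J1 27-30 | J4 30-33 | J3 33-36 | J6 36-39 | J5 39-42 | J7 42-45 | J1 45-48 | J4 48-51 | J3 51-53 | J6 53-55 | J5 55-57 | J1 57-59 |
Completion: J1=59  J2=15  J3=53  J4=51  J5=57  J6=55  J7=45  J8=14
Turnaround (C−A): J1=57  J2=14  J3=46  J4=48  J5=49  J6=48  J7=37  J8=14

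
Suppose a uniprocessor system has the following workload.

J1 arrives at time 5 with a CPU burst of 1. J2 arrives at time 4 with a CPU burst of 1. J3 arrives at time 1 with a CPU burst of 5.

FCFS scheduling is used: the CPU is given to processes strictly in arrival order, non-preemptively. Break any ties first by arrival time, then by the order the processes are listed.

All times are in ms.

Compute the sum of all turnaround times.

Timeline: | idle 0-1 | J3 1-6 | J2 6-7 | J1 7-8 |
Completion: J1=8  J2=7  J3=6
Turnaround (C−A): J1=3  J2=3  J3=5
Turnaround = completion − arrival: J1=3, J2=3, J3=5
Total turnaround = 3 + 3 + 5 = 11

11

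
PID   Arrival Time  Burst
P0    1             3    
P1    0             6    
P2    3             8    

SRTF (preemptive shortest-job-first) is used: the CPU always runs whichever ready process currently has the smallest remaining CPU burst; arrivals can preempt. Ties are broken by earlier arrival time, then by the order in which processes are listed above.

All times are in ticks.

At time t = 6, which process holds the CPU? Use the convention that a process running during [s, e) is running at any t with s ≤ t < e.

P1

Gantt: | P1 0-1 | P0 1-4 | P1 4-9 | P2 9-17 |
Completion: P0=4  P1=9  P2=17
Turnaround (C−A): P0=3  P1=9  P2=14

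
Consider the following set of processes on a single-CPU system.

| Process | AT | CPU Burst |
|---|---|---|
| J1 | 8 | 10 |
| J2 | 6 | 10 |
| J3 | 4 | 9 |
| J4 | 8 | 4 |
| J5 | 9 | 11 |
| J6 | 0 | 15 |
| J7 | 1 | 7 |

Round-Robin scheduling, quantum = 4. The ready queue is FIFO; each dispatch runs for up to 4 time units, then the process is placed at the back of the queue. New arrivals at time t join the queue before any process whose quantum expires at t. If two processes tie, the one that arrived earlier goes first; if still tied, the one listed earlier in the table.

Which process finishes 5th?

Schedule: | J6 0-4 | J7 4-8 | J3 8-12 | J6 12-16 | J2 16-20 | J1 20-24 | J4 24-28 | J7 28-31 | J5 31-35 | J3 35-39 | J6 39-43 | J2 43-47 | J1 47-51 | J5 51-55 | J3 55-56 | J6 56-59 | J2 59-61 | J1 61-63 | J5 63-66 |
Completion: J1=63  J2=61  J3=56  J4=28  J5=66  J6=59  J7=31
Finish order: J4 → J7 → J3 → J6 → J2 → J1 → J5

J2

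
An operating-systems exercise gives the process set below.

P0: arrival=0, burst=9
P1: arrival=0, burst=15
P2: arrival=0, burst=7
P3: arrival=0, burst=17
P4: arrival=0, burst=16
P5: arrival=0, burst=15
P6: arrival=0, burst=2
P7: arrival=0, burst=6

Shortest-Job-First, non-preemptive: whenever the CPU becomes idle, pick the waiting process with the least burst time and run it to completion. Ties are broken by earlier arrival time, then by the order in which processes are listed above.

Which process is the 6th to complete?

P5

Schedule: | P6 0-2 | P7 2-8 | P2 8-15 | P0 15-24 | P1 24-39 | P5 39-54 | P4 54-70 | P3 70-87 |
Completion: P0=24  P1=39  P2=15  P3=87  P4=70  P5=54  P6=2  P7=8
Turnaround (C−A): P0=24  P1=39  P2=15  P3=87  P4=70  P5=54  P6=2  P7=8
Finish order: P6 → P7 → P2 → P0 → P1 → P5 → P4 → P3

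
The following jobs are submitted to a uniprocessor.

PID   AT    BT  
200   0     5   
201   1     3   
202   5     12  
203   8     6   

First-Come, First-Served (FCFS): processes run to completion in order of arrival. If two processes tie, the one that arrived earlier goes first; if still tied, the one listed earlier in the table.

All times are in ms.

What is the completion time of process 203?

Schedule: | 200 0-5 | 201 5-8 | 202 8-20 | 203 20-26 |
Completion: 200=5  201=8  202=20  203=26
Turnaround (C−A): 200=5  201=7  202=15  203=18

26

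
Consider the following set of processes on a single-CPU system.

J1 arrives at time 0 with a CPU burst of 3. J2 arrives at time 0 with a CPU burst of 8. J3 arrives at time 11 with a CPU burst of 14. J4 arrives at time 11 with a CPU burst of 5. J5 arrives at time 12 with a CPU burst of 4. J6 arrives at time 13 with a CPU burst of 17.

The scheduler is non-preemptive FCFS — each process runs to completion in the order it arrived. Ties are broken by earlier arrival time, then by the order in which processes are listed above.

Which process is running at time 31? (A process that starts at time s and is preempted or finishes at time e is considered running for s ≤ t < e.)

J5

Timeline: | J1 0-3 | J2 3-11 | J3 11-25 | J4 25-30 | J5 30-34 | J6 34-51 |
Completion: J1=3  J2=11  J3=25  J4=30  J5=34  J6=51
Turnaround (C−A): J1=3  J2=11  J3=14  J4=19  J5=22  J6=38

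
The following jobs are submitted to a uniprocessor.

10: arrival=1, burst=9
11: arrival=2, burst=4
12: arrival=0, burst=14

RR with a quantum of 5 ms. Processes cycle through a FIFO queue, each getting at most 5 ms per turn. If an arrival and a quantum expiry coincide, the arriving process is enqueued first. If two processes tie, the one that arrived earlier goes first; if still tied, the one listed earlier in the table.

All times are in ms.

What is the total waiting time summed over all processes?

Timeline: | 12 0-5 | 10 5-10 | 11 10-14 | 12 14-19 | 10 19-23 | 12 23-27 |
Completion: 10=23  11=14  12=27
Turnaround (C−A): 10=22  11=12  12=27
Waiting = turnaround − burst: 10=13, 11=8, 12=13
Total waiting = 13 + 8 + 13 = 34

34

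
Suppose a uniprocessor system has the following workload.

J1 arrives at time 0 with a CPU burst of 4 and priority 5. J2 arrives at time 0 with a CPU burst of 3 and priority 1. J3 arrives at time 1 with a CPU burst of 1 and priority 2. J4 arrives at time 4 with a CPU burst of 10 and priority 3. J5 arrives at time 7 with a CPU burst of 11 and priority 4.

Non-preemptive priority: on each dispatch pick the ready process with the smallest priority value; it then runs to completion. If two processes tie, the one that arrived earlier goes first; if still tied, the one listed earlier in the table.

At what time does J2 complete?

Gantt: | J2 0-3 | J3 3-4 | J4 4-14 | J5 14-25 | J1 25-29 |
Completion: J1=29  J2=3  J3=4  J4=14  J5=25
Turnaround (C−A): J1=29  J2=3  J3=3  J4=10  J5=18

3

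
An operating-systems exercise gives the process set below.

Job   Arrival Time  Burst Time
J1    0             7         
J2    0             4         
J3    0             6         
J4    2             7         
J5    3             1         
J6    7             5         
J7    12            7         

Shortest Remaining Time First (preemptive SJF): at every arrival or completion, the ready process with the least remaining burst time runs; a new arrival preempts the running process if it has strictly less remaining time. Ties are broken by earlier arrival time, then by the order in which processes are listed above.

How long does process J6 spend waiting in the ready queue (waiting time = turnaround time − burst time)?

Gantt: | J2 0-4 | J5 4-5 | J3 5-11 | J6 11-16 | J1 16-23 | J4 23-30 | J7 30-37 |
Completion: J1=23  J2=4  J3=11  J4=30  J5=5  J6=16  J7=37
Waiting(J6) = turnaround − burst = 9 − 5 = 4

4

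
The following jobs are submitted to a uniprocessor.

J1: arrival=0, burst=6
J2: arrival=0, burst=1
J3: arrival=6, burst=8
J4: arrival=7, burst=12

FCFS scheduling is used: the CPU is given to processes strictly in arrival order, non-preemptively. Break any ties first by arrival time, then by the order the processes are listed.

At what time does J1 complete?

6

Timeline: | J1 0-6 | J2 6-7 | J3 7-15 | J4 15-27 |
Completion: J1=6  J2=7  J3=15  J4=27
Turnaround (C−A): J1=6  J2=7  J3=9  J4=20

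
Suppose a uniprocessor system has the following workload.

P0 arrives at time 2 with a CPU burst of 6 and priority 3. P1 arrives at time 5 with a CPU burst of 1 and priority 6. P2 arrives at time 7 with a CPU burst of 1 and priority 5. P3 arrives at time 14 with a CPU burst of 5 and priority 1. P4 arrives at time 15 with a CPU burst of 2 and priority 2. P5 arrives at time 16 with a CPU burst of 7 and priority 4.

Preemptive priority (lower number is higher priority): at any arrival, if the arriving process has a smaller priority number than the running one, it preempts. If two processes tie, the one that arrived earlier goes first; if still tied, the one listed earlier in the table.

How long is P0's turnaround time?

Timeline: | idle 0-2 | P0 2-8 | P2 8-9 | P1 9-10 | idle 10-14 | P3 14-19 | P4 19-21 | P5 21-28 |
Completion: P0=8  P1=10  P2=9  P3=19  P4=21  P5=28
Turnaround(P0) = completion − arrival = 8 − 2 = 6

6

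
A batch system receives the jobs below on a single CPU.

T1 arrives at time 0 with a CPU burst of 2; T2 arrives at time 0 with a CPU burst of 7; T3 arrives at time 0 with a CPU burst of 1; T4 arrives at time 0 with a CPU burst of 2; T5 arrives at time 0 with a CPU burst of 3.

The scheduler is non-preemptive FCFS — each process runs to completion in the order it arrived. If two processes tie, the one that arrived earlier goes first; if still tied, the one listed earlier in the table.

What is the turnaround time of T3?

10

Timeline: | T1 0-2 | T2 2-9 | T3 9-10 | T4 10-12 | T5 12-15 |
Completion: T1=2  T2=9  T3=10  T4=12  T5=15
Turnaround(T3) = completion − arrival = 10 − 0 = 10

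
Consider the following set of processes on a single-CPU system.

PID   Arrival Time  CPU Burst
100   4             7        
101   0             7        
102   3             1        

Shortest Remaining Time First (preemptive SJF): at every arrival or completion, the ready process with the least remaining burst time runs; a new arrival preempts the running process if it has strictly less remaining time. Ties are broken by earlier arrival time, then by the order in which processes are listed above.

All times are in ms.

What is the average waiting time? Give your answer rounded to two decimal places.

1.67

Timeline: | 101 0-3 | 102 3-4 | 101 4-8 | 100 8-15 |
Completion: 100=15  101=8  102=4
Turnaround (C−A): 100=11  101=8  102=1
Waiting times: 100=4, 101=1, 102=0
Average waiting = (4+1+0) / 3 = 5/3 = 1.67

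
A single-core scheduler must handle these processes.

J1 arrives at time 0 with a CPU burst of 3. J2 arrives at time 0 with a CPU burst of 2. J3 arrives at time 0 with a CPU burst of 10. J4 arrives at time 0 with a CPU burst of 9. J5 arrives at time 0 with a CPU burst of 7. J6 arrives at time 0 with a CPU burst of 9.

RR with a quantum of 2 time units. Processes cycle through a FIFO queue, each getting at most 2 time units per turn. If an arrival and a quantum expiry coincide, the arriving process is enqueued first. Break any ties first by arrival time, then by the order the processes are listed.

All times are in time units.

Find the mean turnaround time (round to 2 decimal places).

28.00

Timeline: | J1 0-2 | J2 2-4 | J3 4-6 | J4 6-8 | J5 8-10 | J6 10-12 | J1 12-13 | J3 13-15 | J4 15-17 | J5 17-19 | J6 19-21 | J3 21-23 | J4 23-25 | J5 25-27 | J6 27-29 | J3 29-31 | J4 31-33 | J5 33-34 | J6 34-36 | J3 36-38 | J4 38-39 | J6 39-40 |
Completion: J1=13  J2=4  J3=38  J4=39  J5=34  J6=40
Turnaround (C−A): J1=13  J2=4  J3=38  J4=39  J5=34  J6=40
Turnaround times: J1=13, J2=4, J3=38, J4=39, J5=34, J6=40
Average turnaround = (13+4+38+39+34+40) / 6 = 168/6 = 28.00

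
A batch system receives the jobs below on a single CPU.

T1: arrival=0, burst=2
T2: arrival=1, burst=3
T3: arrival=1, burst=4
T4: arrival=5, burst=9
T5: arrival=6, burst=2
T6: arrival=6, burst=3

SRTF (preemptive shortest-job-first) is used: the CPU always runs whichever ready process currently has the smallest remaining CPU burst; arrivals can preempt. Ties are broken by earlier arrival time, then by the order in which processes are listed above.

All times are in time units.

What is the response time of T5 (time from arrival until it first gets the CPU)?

Gantt: | T1 0-2 | T2 2-5 | T3 5-6 | T5 6-8 | T3 8-11 | T6 11-14 | T4 14-23 |
Completion: T1=2  T2=5  T3=11  T4=23  T5=8  T6=14
Turnaround (C−A): T1=2  T2=4  T3=10  T4=18  T5=2  T6=8
Response(T5) = first start − arrival = 6 − 6 = 0

0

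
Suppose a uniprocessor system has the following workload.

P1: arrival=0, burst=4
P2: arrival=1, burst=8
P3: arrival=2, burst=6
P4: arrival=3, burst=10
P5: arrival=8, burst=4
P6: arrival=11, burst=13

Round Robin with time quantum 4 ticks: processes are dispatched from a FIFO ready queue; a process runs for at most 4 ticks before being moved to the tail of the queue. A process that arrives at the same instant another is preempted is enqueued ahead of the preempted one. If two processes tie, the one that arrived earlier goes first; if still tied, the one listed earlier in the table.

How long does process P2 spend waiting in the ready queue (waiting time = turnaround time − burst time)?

Timeline: | P1 0-4 | P2 4-8 | P3 8-12 | P4 12-16 | P5 16-20 | P2 20-24 | P6 24-28 | P3 28-30 | P4 30-34 | P6 34-38 | P4 38-40 | P6 40-45 |
Completion: P1=4  P2=24  P3=30  P4=40  P5=20  P6=45
Waiting(P2) = turnaround − burst = 23 − 8 = 15

15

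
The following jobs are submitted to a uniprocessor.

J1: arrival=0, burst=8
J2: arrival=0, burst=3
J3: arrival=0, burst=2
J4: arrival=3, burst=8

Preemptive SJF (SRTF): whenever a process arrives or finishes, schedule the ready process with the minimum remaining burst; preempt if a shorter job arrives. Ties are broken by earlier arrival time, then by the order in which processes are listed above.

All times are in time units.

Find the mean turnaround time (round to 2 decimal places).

Gantt: | J3 0-2 | J2 2-5 | J1 5-13 | J4 13-21 |
Completion: J1=13  J2=5  J3=2  J4=21
Turnaround times: J1=13, J2=5, J3=2, J4=18
Average turnaround = (13+5+2+18) / 4 = 38/4 = 9.50

9.50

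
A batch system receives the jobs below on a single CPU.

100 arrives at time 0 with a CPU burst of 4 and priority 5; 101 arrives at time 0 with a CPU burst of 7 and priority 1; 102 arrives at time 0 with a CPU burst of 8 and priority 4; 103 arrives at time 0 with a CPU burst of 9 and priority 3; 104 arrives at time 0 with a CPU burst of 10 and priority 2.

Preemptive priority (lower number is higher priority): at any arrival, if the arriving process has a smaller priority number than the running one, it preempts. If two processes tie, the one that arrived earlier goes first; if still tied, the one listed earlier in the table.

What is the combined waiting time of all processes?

Timeline: | 101 0-7 | 104 7-17 | 103 17-26 | 102 26-34 | 100 34-38 |
Completion: 100=38  101=7  102=34  103=26  104=17
Waiting = turnaround − burst: 100=34, 101=0, 102=26, 103=17, 104=7
Total waiting = 34 + 0 + 26 + 17 + 7 = 84

84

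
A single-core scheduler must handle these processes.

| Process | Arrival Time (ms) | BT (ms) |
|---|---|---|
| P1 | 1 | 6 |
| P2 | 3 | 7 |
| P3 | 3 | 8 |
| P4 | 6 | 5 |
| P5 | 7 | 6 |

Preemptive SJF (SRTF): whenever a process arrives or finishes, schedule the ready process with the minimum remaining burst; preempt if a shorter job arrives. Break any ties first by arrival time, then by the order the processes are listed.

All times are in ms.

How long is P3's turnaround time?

Schedule: | idle 0-1 | P1 1-7 | P4 7-12 | P5 12-18 | P2 18-25 | P3 25-33 |
Completion: P1=7  P2=25  P3=33  P4=12  P5=18
Turnaround (C−A): P1=6  P2=22  P3=30  P4=6  P5=11
Turnaround(P3) = completion − arrival = 33 − 3 = 30

30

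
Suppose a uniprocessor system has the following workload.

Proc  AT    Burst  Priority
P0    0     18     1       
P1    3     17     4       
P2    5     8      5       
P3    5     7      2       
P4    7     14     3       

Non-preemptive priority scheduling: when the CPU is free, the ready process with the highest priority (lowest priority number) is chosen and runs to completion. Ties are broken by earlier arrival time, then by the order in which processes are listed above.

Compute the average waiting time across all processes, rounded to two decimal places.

23.60

Schedule: | P0 0-18 | P3 18-25 | P4 25-39 | P1 39-56 | P2 56-64 |
Completion: P0=18  P1=56  P2=64  P3=25  P4=39
Turnaround (C−A): P0=18  P1=53  P2=59  P3=20  P4=32
Waiting times: P0=0, P1=36, P2=51, P3=13, P4=18
Average waiting = (0+36+51+13+18) / 5 = 118/5 = 23.60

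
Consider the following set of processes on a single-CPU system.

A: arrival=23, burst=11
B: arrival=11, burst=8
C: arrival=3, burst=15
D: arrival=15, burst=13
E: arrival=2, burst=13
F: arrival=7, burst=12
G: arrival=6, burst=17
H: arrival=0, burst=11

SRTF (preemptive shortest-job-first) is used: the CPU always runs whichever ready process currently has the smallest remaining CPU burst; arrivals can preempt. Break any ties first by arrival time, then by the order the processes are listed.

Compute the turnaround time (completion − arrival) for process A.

Gantt: | H 0-11 | B 11-19 | F 19-31 | A 31-42 | E 42-55 | D 55-68 | C 68-83 | G 83-100 |
Completion: A=42  B=19  C=83  D=68  E=55  F=31  G=100  H=11
Turnaround (C−A): A=19  B=8  C=80  D=53  E=53  F=24  G=94  H=11
Turnaround(A) = completion − arrival = 42 − 23 = 19

19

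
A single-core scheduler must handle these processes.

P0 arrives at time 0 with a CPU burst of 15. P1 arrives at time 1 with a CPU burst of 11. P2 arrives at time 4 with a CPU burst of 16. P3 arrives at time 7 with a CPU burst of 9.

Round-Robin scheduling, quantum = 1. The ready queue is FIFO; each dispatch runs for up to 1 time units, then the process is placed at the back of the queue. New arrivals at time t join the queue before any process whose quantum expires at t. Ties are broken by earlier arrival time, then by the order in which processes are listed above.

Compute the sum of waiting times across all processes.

116

Timeline: | P0 0-1 | P1 1-2 | P0 2-3 | P1 3-4 | P0 4-5 | P2 5-6 | P1 6-7 | P0 7-8 | P2 8-9 | P3 9-10 | P1 10-11 | P0 11-12 | P2 12-13 | P3 13-14 | P1 14-15 | P0 15-16 | P2 16-17 | P3 17-18 | P1 18-19 | P0 19-20 | P2 20-21 | P3 21-22 | P1 22-23 | P0 23-24 | P2 24-25 | P3 25-26 | P1 26-27 | P0 27-28 | P2 28-29 | P3 29-30 | P1 30-31 | P0 31-32 | P2 32-33 | P3 33-34 | P1 34-35 | P0 35-36 | P2 36-37 | P3 37-38 | P1 38-39 | P0 39-40 | P2 40-41 | P3 41-42 | P0 42-43 | P2 43-44 | P0 44-45 | P2 45-46 | P0 46-47 | P2 47-51 |
Completion: P0=47  P1=39  P2=51  P3=42
Waiting = turnaround − burst: P0=32, P1=27, P2=31, P3=26
Total waiting = 32 + 27 + 31 + 26 = 116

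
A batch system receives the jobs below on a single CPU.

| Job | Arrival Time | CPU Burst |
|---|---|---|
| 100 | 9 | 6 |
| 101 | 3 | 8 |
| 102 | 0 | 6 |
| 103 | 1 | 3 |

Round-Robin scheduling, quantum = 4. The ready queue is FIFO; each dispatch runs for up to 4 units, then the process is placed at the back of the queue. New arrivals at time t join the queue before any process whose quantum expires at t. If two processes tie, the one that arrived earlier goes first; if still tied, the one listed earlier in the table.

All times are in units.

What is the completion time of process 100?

23

Gantt: | 102 0-4 | 103 4-7 | 101 7-11 | 102 11-13 | 100 13-17 | 101 17-21 | 100 21-23 |
Completion: 100=23  101=21  102=13  103=7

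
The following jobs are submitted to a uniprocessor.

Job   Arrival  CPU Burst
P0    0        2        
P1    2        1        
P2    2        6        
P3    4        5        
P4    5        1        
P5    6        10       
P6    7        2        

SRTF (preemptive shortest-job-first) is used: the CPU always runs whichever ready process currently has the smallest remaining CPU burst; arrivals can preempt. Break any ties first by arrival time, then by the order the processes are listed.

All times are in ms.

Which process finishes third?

Timeline: | P0 0-2 | P1 2-3 | P2 3-5 | P4 5-6 | P2 6-7 | P6 7-9 | P2 9-12 | P3 12-17 | P5 17-27 |
Completion: P0=2  P1=3  P2=12  P3=17  P4=6  P5=27  P6=9
Finish order: P0 → P1 → P4 → P6 → P2 → P3 → P5

P4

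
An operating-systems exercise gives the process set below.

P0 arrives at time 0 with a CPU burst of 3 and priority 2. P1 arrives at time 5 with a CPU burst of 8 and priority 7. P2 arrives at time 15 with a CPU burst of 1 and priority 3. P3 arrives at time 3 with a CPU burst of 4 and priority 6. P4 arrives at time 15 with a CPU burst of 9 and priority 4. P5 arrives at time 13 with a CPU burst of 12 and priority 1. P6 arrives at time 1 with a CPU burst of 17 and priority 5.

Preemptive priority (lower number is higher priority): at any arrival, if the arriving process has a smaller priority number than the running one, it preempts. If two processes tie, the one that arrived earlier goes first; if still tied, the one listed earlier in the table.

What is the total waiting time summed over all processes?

Schedule: | P0 0-3 | P6 3-13 | P5 13-25 | P2 25-26 | P4 26-35 | P6 35-42 | P3 42-46 | P1 46-54 |
Completion: P0=3  P1=54  P2=26  P3=46  P4=35  P5=25  P6=42
Waiting = turnaround − burst: P0=0, P1=41, P2=10, P3=39, P4=11, P5=0, P6=24
Total waiting = 0 + 41 + 10 + 39 + 11 + 0 + 24 = 125

125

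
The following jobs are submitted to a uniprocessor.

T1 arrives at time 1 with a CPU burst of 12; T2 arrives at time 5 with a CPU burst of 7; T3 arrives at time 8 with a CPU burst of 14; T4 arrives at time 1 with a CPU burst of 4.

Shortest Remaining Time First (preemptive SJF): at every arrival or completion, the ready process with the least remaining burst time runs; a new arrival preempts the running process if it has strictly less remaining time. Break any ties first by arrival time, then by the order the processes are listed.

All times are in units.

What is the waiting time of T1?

Gantt: | idle 0-1 | T4 1-5 | T2 5-12 | T1 12-24 | T3 24-38 |
Completion: T1=24  T2=12  T3=38  T4=5
Turnaround (C−A): T1=23  T2=7  T3=30  T4=4
Waiting(T1) = turnaround − burst = 23 − 12 = 11

11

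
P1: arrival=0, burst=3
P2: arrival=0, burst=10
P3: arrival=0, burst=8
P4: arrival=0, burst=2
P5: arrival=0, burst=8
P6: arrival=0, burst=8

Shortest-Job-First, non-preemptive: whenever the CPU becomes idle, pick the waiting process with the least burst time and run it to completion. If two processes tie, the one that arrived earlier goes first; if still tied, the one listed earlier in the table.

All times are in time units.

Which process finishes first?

Timeline: | P4 0-2 | P1 2-5 | P3 5-13 | P5 13-21 | P6 21-29 | P2 29-39 |
Completion: P1=5  P2=39  P3=13  P4=2  P5=21  P6=29
Turnaround (C−A): P1=5  P2=39  P3=13  P4=2  P5=21  P6=29
Finish order: P4 → P1 → P3 → P5 → P6 → P2

P4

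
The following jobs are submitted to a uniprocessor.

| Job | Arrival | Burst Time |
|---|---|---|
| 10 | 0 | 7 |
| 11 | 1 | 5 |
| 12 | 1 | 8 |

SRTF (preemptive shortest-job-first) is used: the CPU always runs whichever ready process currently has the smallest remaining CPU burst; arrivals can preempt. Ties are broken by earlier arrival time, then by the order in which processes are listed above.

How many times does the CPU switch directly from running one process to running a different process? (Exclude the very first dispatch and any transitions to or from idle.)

Schedule: | 10 0-1 | 11 1-6 | 10 6-12 | 12 12-20 |
Completion: 10=12  11=6  12=20
Turnaround (C−A): 10=12  11=5  12=19

3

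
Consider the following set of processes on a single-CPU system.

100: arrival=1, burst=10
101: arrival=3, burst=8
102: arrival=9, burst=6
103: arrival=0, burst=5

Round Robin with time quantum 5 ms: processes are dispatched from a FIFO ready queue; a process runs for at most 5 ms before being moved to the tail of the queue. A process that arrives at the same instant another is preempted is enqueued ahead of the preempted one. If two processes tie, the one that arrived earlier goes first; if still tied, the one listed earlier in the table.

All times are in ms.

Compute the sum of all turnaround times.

Schedule: | 103 0-5 | 100 5-10 | 101 10-15 | 102 15-20 | 100 20-25 | 101 25-28 | 102 28-29 |
Completion: 100=25  101=28  102=29  103=5
Turnaround = completion − arrival: 100=24, 101=25, 102=20, 103=5
Total turnaround = 24 + 25 + 20 + 5 = 74

74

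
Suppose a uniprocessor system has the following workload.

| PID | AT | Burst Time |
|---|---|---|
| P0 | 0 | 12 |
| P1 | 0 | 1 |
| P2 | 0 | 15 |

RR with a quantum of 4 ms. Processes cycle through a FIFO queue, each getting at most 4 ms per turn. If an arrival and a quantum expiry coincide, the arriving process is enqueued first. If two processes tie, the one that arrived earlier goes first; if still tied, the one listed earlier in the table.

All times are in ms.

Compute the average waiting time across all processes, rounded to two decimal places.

8.67

Timeline: | P0 0-4 | P1 4-5 | P2 5-9 | P0 9-13 | P2 13-17 | P0 17-21 | P2 21-28 |
Completion: P0=21  P1=5  P2=28
Turnaround (C−A): P0=21  P1=5  P2=28
Waiting times: P0=9, P1=4, P2=13
Average waiting = (9+4+13) / 3 = 26/3 = 8.67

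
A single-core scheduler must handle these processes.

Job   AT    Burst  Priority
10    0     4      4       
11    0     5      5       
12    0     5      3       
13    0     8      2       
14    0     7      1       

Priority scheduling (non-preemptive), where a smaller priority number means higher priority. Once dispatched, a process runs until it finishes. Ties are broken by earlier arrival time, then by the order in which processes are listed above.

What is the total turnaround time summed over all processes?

95

Schedule: | 14 0-7 | 13 7-15 | 12 15-20 | 10 20-24 | 11 24-29 |
Completion: 10=24  11=29  12=20  13=15  14=7
Turnaround (C−A): 10=24  11=29  12=20  13=15  14=7
Turnaround = completion − arrival: 10=24, 11=29, 12=20, 13=15, 14=7
Total turnaround = 24 + 29 + 20 + 15 + 7 = 95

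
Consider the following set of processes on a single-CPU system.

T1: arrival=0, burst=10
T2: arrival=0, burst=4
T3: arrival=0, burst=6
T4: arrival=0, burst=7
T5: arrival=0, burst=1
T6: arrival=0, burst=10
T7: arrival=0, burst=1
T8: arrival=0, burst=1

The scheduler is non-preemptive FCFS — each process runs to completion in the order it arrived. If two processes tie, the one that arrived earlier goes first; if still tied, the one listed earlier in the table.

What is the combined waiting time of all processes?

Timeline: | T1 0-10 | T2 10-14 | T3 14-20 | T4 20-27 | T5 27-28 | T6 28-38 | T7 38-39 | T8 39-40 |
Completion: T1=10  T2=14  T3=20  T4=27  T5=28  T6=38  T7=39  T8=40
Turnaround (C−A): T1=10  T2=14  T3=20  T4=27  T5=28  T6=38  T7=39  T8=40
Waiting = turnaround − burst: T1=0, T2=10, T3=14, T4=20, T5=27, T6=28, T7=38, T8=39
Total waiting = 0 + 10 + 14 + 20 + 27 + 28 + 38 + 39 = 176

176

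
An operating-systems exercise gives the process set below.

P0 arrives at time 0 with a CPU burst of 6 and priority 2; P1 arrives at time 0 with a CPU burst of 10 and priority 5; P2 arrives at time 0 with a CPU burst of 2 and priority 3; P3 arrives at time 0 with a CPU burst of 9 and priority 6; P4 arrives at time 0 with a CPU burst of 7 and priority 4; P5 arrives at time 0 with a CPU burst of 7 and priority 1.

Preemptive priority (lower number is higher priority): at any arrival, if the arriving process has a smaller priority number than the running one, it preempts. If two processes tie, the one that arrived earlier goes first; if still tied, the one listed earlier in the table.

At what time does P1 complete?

Timeline: | P5 0-7 | P0 7-13 | P2 13-15 | P4 15-22 | P1 22-32 | P3 32-41 |
Completion: P0=13  P1=32  P2=15  P3=41  P4=22  P5=7

32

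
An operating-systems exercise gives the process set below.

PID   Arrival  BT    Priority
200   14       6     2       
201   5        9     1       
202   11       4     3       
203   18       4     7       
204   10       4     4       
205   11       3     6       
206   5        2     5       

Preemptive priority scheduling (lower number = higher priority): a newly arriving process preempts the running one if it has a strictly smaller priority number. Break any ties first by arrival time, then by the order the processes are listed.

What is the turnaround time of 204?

18

Schedule: | idle 0-5 | 201 5-14 | 200 14-20 | 202 20-24 | 204 24-28 | 206 28-30 | 205 30-33 | 203 33-37 |
Completion: 200=20  201=14  202=24  203=37  204=28  205=33  206=30
Turnaround(204) = completion − arrival = 28 − 10 = 18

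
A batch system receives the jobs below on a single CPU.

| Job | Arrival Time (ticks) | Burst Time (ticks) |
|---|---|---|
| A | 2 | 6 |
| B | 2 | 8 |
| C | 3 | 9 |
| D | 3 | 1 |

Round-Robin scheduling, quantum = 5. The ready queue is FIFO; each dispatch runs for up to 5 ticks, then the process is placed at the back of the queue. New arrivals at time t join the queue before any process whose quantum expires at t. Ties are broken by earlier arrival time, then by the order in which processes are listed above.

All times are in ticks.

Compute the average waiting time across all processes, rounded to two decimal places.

Timeline: | idle 0-2 | A 2-7 | B 7-12 | C 12-17 | D 17-18 | A 18-19 | B 19-22 | C 22-26 |
Completion: A=19  B=22  C=26  D=18
Turnaround (C−A): A=17  B=20  C=23  D=15
Waiting times: A=11, B=12, C=14, D=14
Average waiting = (11+12+14+14) / 4 = 51/4 = 12.75

12.75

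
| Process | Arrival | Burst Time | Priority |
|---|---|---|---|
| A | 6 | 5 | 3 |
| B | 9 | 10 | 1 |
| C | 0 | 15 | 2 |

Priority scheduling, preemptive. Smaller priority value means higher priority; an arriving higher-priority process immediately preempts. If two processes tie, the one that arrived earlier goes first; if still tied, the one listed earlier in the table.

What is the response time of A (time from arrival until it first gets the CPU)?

19

Gantt: | C 0-9 | B 9-19 | C 19-25 | A 25-30 |
Completion: A=30  B=19  C=25
Turnaround (C−A): A=24  B=10  C=25
Response(A) = first start − arrival = 25 − 6 = 19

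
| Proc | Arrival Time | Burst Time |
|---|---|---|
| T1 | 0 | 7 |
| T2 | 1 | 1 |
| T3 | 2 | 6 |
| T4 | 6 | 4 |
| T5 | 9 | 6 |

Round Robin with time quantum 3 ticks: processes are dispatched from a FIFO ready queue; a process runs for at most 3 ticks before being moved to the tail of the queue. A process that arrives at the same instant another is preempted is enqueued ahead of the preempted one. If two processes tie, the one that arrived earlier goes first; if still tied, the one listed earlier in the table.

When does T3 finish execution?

16

Schedule: | T1 0-3 | T2 3-4 | T3 4-7 | T1 7-10 | T4 10-13 | T3 13-16 | T5 16-19 | T1 19-20 | T4 20-21 | T5 21-24 |
Completion: T1=20  T2=4  T3=16  T4=21  T5=24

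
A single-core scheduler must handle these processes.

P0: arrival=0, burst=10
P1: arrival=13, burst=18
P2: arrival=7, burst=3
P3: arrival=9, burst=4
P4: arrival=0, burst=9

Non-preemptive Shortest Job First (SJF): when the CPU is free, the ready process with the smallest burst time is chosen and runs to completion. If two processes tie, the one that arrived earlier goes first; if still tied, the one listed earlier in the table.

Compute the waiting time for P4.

0

Timeline: | P4 0-9 | P2 9-12 | P3 12-16 | P0 16-26 | P1 26-44 |
Completion: P0=26  P1=44  P2=12  P3=16  P4=9
Turnaround (C−A): P0=26  P1=31  P2=5  P3=7  P4=9
Waiting(P4) = turnaround − burst = 9 − 9 = 0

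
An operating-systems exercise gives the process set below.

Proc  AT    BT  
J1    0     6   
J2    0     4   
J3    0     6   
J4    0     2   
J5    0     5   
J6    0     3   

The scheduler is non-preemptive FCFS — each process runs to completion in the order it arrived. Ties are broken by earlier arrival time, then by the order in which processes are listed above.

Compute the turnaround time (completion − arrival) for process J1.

Timeline: | J1 0-6 | J2 6-10 | J3 10-16 | J4 16-18 | J5 18-23 | J6 23-26 |
Completion: J1=6  J2=10  J3=16  J4=18  J5=23  J6=26
Turnaround (C−A): J1=6  J2=10  J3=16  J4=18  J5=23  J6=26
Turnaround(J1) = completion − arrival = 6 − 0 = 6

6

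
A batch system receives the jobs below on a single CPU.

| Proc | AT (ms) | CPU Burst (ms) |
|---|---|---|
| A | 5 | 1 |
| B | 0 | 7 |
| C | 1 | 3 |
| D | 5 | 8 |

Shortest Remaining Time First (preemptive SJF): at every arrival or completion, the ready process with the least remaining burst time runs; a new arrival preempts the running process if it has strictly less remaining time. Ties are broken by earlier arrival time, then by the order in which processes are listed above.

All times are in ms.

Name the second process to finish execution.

A

Gantt: | B 0-1 | C 1-4 | B 4-5 | A 5-6 | B 6-11 | D 11-19 |
Completion: A=6  B=11  C=4  D=19
Turnaround (C−A): A=1  B=11  C=3  D=14
Finish order: C → A → B → D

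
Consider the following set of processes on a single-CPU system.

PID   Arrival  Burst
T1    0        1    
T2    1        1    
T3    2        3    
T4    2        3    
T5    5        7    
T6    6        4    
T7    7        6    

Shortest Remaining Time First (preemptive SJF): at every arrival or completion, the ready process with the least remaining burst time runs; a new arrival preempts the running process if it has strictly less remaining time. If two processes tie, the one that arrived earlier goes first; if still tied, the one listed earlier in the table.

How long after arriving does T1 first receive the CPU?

0

Gantt: | T1 0-1 | T2 1-2 | T3 2-5 | T4 5-8 | T6 8-12 | T7 12-18 | T5 18-25 |
Completion: T1=1  T2=2  T3=5  T4=8  T5=25  T6=12  T7=18
Response(T1) = first start − arrival = 0 − 0 = 0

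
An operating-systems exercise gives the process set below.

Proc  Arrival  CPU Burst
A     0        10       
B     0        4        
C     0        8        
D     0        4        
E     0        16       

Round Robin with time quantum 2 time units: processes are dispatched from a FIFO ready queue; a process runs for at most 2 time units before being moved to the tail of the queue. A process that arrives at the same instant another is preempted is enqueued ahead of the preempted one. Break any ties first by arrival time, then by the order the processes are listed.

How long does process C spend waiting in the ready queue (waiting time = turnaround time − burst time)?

Timeline: | A 0-2 | B 2-4 | C 4-6 | D 6-8 | E 8-10 | A 10-12 | B 12-14 | C 14-16 | D 16-18 | E 18-20 | A 20-22 | C 22-24 | E 24-26 | A 26-28 | C 28-30 | E 30-32 | A 32-34 | E 34-42 |
Completion: A=34  B=14  C=30  D=18  E=42
Waiting(C) = turnaround − burst = 30 − 8 = 22

22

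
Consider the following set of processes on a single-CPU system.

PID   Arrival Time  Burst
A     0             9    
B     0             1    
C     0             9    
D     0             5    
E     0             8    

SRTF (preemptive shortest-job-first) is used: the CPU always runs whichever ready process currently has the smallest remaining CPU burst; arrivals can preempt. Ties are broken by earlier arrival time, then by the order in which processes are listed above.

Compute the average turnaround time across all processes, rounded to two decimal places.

15.20

Schedule: | B 0-1 | D 1-6 | E 6-14 | A 14-23 | C 23-32 |
Completion: A=23  B=1  C=32  D=6  E=14
Turnaround (C−A): A=23  B=1  C=32  D=6  E=14
Turnaround times: A=23, B=1, C=32, D=6, E=14
Average turnaround = (23+1+32+6+14) / 5 = 76/5 = 15.20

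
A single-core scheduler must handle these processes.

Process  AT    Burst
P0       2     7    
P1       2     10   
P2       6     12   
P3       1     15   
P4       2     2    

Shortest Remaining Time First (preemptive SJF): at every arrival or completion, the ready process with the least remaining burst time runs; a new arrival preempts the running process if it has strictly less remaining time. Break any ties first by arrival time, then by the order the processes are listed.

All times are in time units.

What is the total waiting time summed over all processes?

57

Timeline: | idle 0-1 | P3 1-2 | P4 2-4 | P0 4-11 | P1 11-21 | P2 21-33 | P3 33-47 |
Completion: P0=11  P1=21  P2=33  P3=47  P4=4
Turnaround (C−A): P0=9  P1=19  P2=27  P3=46  P4=2
Waiting = turnaround − burst: P0=2, P1=9, P2=15, P3=31, P4=0
Total waiting = 2 + 9 + 15 + 31 + 0 = 57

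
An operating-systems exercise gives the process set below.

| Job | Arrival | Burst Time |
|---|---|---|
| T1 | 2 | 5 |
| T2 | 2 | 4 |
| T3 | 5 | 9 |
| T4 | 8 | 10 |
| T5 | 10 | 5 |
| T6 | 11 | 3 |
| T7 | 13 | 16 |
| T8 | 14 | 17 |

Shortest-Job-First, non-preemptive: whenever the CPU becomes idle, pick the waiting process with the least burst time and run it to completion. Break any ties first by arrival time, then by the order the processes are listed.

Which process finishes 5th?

T3

Gantt: | idle 0-2 | T2 2-6 | T1 6-11 | T6 11-14 | T5 14-19 | T3 19-28 | T4 28-38 | T7 38-54 | T8 54-71 |
Completion: T1=11  T2=6  T3=28  T4=38  T5=19  T6=14  T7=54  T8=71
Finish order: T2 → T1 → T6 → T5 → T3 → T4 → T7 → T8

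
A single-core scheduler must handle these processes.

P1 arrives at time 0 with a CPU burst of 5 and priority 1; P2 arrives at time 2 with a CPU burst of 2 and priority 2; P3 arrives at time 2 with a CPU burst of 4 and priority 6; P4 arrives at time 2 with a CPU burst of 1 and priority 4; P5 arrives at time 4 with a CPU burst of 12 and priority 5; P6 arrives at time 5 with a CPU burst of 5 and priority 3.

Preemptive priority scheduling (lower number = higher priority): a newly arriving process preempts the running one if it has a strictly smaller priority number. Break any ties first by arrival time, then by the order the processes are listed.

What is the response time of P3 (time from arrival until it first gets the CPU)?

Gantt: | P1 0-5 | P2 5-7 | P6 7-12 | P4 12-13 | P5 13-25 | P3 25-29 |
Completion: P1=5  P2=7  P3=29  P4=13  P5=25  P6=12
Response(P3) = first start − arrival = 25 − 2 = 23

23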